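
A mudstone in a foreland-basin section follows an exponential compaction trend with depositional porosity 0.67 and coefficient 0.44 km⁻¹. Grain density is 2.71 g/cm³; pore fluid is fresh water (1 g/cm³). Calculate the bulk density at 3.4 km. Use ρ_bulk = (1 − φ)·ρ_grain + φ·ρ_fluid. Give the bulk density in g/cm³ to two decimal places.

2.45 g/cm³

Porosity at depth: n = 0.67·exp(−0.44×3.4) = 0.67×0.2240 = 0.1501
Bulk density: ρ_b = (1−n)ρ_g + n·ρ_f = 0.8499×2.71 + 0.1501×1
       = 2.303 + 0.150 = 2.453 g/cm³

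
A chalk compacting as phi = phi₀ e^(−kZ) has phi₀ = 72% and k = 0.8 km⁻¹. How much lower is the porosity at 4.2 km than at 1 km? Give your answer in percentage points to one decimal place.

29.9 percentage points

phi(1) = 0.72·e^(−0.8×1) = 0.3235
phi(4.2) = 0.72·e^(−0.8×4.2) = 0.0250
Δphi = 0.3235 − 0.0250 = 0.2985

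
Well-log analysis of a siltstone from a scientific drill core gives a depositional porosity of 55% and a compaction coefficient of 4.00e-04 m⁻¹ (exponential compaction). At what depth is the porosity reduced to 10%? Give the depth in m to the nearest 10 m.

Working in km (1 km = 1000 m; β in km⁻¹ = β in m⁻¹ × 1000):
Invert Athy's law: d = ln(n₀/n) / β
d = ln(0.55/0.1) / 0.4 = ln(5.5) / 0.4 = 1.7047 / 0.4 = 4.262 km

4260 m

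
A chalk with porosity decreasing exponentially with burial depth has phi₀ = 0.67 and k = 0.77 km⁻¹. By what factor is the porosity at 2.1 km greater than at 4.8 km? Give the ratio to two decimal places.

phi(z₁)/phi(z₂) = e^(−k·z₁)/e^(−k·z₂) = e^{k(z₂−z₁)}
= exp(0.77 × 2.7) = exp(2.079) = 7.9965

8.00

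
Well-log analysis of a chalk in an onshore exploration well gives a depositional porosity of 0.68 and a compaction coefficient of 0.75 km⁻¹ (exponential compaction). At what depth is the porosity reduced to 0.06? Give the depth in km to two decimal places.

3.24 km

Invert Athy's law: d = ln(n₀/n) / k
d = ln(0.68/0.06) / 0.75 = ln(11.33) / 0.75 = 2.4277 / 0.75 = 3.237 km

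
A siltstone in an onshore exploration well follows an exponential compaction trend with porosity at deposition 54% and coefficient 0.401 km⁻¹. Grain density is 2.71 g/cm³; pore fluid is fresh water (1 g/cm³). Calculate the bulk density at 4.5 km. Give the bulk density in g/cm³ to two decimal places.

2.56 g/cm³

Porosity at depth: φ = 0.54·exp(−0.401×4.5) = 0.54×0.1646 = 0.0889
Bulk density: ρ_b = (1−φ)ρ_g + φ·ρ_f = 0.9111×2.71 + 0.0889×1
       = 2.469 + 0.089 = 2.558 g/cm³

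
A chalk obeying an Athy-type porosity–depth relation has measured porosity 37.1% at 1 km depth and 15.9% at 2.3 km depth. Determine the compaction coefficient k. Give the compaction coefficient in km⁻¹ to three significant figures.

0.652 km⁻¹

Athy: φ(d) = φ₀ e^(−kd) ⇒ φ₁/φ₂ = e^{k(d₂−d₁)} ⇒ k = ln(φ₁/φ₂)/(d₂−d₁)
k = ln(0.371/0.159) / (2.3 − 1) = ln(2.333) / 1.3 = 0.8473 / 1.3 = 0.6518 km⁻¹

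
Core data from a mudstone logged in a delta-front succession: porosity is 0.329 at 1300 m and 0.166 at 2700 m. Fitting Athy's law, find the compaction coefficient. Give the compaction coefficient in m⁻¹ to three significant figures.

0.000489 m⁻¹

Working in km (1 km = 1000 m; k in km⁻¹ = k in m⁻¹ × 1000):
Athy: n(z) = n₀ e^(−kz) ⇒ n₁/n₂ = e^{k(z₂−z₁)} ⇒ k = ln(n₁/n₂)/(z₂−z₁)
k = ln(0.329/0.166) / (2.7 − 1.3) = ln(1.982) / 1.4 = 0.6841 / 1.4 = 0.4886 km⁻¹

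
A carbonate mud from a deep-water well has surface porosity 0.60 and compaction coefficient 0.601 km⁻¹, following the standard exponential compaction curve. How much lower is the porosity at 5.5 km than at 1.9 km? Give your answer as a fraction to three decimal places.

0.170

phi(1.9) = 0.6·e^(−0.601×1.9) = 0.1915
phi(5.5) = 0.6·e^(−0.601×5.5) = 0.0220
Δphi = 0.1915 − 0.0220 = 0.1695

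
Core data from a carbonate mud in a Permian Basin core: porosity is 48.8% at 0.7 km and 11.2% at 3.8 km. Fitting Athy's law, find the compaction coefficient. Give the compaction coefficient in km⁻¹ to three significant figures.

Athy: φ(z) = φ₀ e^(−cz) ⇒ φ₁/φ₂ = e^{c(z₂−z₁)} ⇒ c = ln(φ₁/φ₂)/(z₂−z₁)
c = ln(0.488/0.112) / (3.8 − 0.7) = ln(4.357) / 3.1 = 1.4718 / 3.1 = 0.4748 km⁻¹

0.475 km⁻¹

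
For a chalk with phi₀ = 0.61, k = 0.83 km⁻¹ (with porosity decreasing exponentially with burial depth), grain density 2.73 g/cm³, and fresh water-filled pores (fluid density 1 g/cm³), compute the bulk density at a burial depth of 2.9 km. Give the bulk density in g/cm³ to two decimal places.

2.63 g/cm³

Porosity at depth: phi = 0.61·exp(−0.83×2.9) = 0.61×0.0901 = 0.0550
Bulk density: ρ_b = (1−phi)ρ_g + phi·ρ_f = 0.9450×2.73 + 0.0550×1
       = 2.580 + 0.055 = 2.635 g/cm³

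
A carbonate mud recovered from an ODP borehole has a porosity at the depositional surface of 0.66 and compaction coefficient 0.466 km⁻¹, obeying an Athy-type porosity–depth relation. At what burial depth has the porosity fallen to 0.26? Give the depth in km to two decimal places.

Invert Athy's law: Z = ln(phi₀/phi) / k
Z = ln(0.66/0.26) / 0.466 = ln(2.538) / 0.466 = 0.9316 / 0.466 = 1.999 km

2.00 km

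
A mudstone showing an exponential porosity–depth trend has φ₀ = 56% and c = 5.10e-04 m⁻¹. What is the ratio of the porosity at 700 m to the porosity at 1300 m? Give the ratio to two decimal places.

1.36

Working in km (1 km = 1000 m; c in km⁻¹ = c in m⁻¹ × 1000):
φ(Z₁)/φ(Z₂) = e^(−c·Z₁)/e^(−c·Z₂) = e^{c(Z₂−Z₁)}
= exp(0.51 × 0.6) = exp(0.306) = 1.3580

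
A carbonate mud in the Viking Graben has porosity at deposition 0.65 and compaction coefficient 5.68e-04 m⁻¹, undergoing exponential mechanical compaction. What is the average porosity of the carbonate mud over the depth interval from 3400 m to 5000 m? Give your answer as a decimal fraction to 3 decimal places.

Working in km (1 km = 1000 m; k in km⁻¹ = k in m⁻¹ × 1000):
⟨n⟩ = (1/(z₂−z₁)) ∫ n₀ e^(−kz) dz = n₀·(e^(−k·z₁) − e^(−k·z₂)) / (k·(z₂−z₁))
e^(−0.568×3.4) = 0.1450; e^(−0.568×5) = 0.0584
⟨n⟩ = 0.65 × (0.1450 − 0.0584) / (0.568 × 1.6) = 0.65 × 0.0952 = 0.0619

0.062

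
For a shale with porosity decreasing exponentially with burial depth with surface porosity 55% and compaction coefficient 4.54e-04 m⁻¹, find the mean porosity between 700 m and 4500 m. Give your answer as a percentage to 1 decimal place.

Working in km (1 km = 1000 m; β in km⁻¹ = β in m⁻¹ × 1000):
⟨φ⟩ = (1/(Z₂−Z₁)) ∫ φ₀ e^(−βZ) dZ = φ₀·(e^(−β·Z₁) − e^(−β·Z₂)) / (β·(Z₂−Z₁))
e^(−0.454×0.7) = 0.7277; e^(−0.454×4.5) = 0.1296
⟨φ⟩ = 0.55 × (0.7277 − 0.1296) / (0.454 × 3.8) = 0.55 × 0.3467 = 0.1907

19.1%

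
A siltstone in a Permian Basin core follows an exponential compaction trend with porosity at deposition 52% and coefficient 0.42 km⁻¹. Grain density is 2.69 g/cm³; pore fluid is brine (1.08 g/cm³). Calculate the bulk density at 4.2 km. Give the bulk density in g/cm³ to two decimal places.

2.55 g/cm³

Porosity at depth: phi = 0.52·exp(−0.42×4.2) = 0.52×0.1714 = 0.0891
Bulk density: ρ_b = (1−phi)ρ_g + phi·ρ_f = 0.9109×2.69 + 0.0891×1.08
       = 2.450 + 0.096 = 2.547 g/cm³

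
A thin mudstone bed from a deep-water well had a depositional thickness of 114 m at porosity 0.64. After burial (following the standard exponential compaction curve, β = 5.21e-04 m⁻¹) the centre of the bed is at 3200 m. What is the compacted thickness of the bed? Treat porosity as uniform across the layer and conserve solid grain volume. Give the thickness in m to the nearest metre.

Working in km (1 km = 1000 m; β in km⁻¹ = β in m⁻¹ × 1000):
Porosity at 3.2 km: n = 0.64·exp(−0.521×3.2) = 0.1208
Solid-volume conservation: h(1−n) = h₀(1−n₀) ⇒ h = h₀·(1−n₀)/(1−n)
h = 0.114 × (1 − 0.64)/(1 − 0.1208) = 0.114 × 0.4095 = 0.0467 km

47 m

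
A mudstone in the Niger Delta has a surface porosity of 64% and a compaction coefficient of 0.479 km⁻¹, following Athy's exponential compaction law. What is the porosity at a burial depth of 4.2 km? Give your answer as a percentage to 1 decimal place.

n = n₀·exp(−β·Z) = 0.64 × exp(−0.479 × 4.2) = 0.64 × exp(−2.012)
  = 0.64 × 0.1337 = 0.0856

8.6%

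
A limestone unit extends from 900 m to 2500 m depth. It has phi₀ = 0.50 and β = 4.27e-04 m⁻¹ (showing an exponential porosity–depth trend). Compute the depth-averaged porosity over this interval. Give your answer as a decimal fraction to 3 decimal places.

Working in km (1 km = 1000 m; β in km⁻¹ = β in m⁻¹ × 1000):
⟨phi⟩ = (1/(Z₂−Z₁)) ∫ phi₀ e^(−βZ) dZ = phi₀·(e^(−β·Z₁) − e^(−β·Z₂)) / (β·(Z₂−Z₁))
e^(−0.427×0.9) = 0.6809; e^(−0.427×2.5) = 0.3439
⟨phi⟩ = 0.5 × (0.6809 − 0.3439) / (0.427 × 1.6) = 0.5 × 0.4934 = 0.2467

0.247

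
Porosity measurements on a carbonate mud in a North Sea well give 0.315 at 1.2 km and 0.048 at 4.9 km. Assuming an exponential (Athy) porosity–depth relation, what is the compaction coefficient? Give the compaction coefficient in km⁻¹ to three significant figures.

0.508 km⁻¹

Athy: n(z) = n₀ e^(−cz) ⇒ n₁/n₂ = e^{c(z₂−z₁)} ⇒ c = ln(n₁/n₂)/(z₂−z₁)
c = ln(0.315/0.048) / (4.9 − 1.2) = ln(6.562) / 3.7 = 1.8814 / 3.7 = 0.5085 km⁻¹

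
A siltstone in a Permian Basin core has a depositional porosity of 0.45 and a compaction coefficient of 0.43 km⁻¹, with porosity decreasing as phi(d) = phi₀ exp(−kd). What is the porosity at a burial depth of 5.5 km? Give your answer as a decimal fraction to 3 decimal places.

phi = phi₀·exp(−k·d) = 0.45 × exp(−0.43 × 5.5) = 0.45 × exp(−2.365)
  = 0.45 × 0.0939 = 0.0423

0.042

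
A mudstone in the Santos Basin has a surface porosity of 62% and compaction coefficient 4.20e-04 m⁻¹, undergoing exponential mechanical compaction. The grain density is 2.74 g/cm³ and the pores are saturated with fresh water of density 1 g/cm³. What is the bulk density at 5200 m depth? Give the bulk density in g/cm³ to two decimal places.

2.62 g/cm³

Working in km (1 km = 1000 m; β in km⁻¹ = β in m⁻¹ × 1000):
Porosity at depth: phi = 0.62·exp(−0.42×5.2) = 0.62×0.1126 = 0.0698
Bulk density: ρ_b = (1−phi)ρ_g + phi·ρ_f = 0.9302×2.74 + 0.0698×1
       = 2.549 + 0.070 = 2.619 g/cm³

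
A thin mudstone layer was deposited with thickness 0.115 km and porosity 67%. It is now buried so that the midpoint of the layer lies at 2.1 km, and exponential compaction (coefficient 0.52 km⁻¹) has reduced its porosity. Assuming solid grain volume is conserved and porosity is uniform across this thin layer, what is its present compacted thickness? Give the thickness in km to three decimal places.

Porosity at 2.1 km: phi = 0.67·exp(−0.52×2.1) = 0.2248
Solid-volume conservation: h(1−phi) = h₀(1−phi₀) ⇒ h = h₀·(1−phi₀)/(1−phi)
h = 0.115 × (1 − 0.67)/(1 − 0.2248) = 0.115 × 0.4257 = 0.0490 km

0.049 km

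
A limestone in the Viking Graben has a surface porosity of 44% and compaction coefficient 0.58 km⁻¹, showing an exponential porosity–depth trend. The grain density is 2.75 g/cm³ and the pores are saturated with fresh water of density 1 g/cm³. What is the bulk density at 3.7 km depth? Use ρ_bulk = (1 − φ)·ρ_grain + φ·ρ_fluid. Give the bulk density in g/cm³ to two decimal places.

2.66 g/cm³

Porosity at depth: φ = 0.44·exp(−0.58×3.7) = 0.44×0.1170 = 0.0515
Bulk density: ρ_b = (1−φ)ρ_g + φ·ρ_f = 0.9485×2.75 + 0.0515×1
       = 2.608 + 0.051 = 2.660 g/cm³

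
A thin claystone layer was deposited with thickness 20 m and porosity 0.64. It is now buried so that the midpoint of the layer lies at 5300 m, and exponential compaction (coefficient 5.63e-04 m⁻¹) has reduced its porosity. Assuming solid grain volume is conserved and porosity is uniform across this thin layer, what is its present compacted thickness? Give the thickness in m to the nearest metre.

Working in km (1 km = 1000 m; k in km⁻¹ = k in m⁻¹ × 1000):
Porosity at 5.3 km: φ = 0.64·exp(−0.563×5.3) = 0.0324
Solid-volume conservation: h(1−φ) = h₀(1−φ₀) ⇒ h = h₀·(1−φ₀)/(1−φ)
h = 0.02 × (1 − 0.64)/(1 − 0.0324) = 0.02 × 0.3720 = 0.0074 km

7 m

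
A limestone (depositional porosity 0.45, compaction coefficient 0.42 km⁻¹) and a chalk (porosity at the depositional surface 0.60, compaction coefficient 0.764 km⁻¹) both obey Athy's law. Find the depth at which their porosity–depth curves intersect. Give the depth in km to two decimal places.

Set phi₀ₐ e^(−βₐZ) = phi₀ᵦ e^(−βᵦZ) ⇒ ln(phi₀ₐ/phi₀ᵦ) = (βₐ − βᵦ)·Z
Z = ln(0.45/0.6) / (0.42 − 0.764) = -0.2877 / -0.344 = 0.836 km

0.84 km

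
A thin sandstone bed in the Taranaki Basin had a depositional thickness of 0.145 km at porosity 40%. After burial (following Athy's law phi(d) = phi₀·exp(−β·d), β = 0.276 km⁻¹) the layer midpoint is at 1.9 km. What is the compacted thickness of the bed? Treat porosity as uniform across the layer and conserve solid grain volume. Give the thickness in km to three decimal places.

Porosity at 1.9 km: phi = 0.4·exp(−0.276×1.9) = 0.2368
Solid-volume conservation: h(1−phi) = h₀(1−phi₀) ⇒ h = h₀·(1−phi₀)/(1−phi)
h = 0.145 × (1 − 0.4)/(1 − 0.2368) = 0.145 × 0.7861 = 0.1140 km

0.114 km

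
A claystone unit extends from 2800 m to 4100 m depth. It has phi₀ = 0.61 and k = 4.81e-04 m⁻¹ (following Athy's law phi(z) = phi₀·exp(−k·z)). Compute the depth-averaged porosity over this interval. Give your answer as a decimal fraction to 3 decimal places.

0.118

Working in km (1 km = 1000 m; k in km⁻¹ = k in m⁻¹ × 1000):
⟨phi⟩ = (1/(z₂−z₁)) ∫ phi₀ e^(−kz) dz = phi₀·(e^(−k·z₁) − e^(−k·z₂)) / (k·(z₂−z₁))
e^(−0.481×2.8) = 0.2601; e^(−0.481×4.1) = 0.1392
⟨phi⟩ = 0.61 × (0.2601 − 0.1392) / (0.481 × 1.3) = 0.61 × 0.1934 = 0.1179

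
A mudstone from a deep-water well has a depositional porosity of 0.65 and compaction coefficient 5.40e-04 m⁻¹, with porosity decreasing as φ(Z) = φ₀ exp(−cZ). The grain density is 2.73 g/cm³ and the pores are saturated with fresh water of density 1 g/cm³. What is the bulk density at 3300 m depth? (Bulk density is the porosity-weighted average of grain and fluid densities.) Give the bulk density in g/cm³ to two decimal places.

2.54 g/cm³

Working in km (1 km = 1000 m; c in km⁻¹ = c in m⁻¹ × 1000):
Porosity at depth: φ = 0.65·exp(−0.54×3.3) = 0.65×0.1683 = 0.1094
Bulk density: ρ_b = (1−φ)ρ_g + φ·ρ_f = 0.8906×2.73 + 0.1094×1
       = 2.431 + 0.109 = 2.541 g/cm³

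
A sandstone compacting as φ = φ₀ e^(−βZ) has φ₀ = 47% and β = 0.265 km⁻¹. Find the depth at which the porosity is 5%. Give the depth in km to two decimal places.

Invert Athy's law: Z = ln(φ₀/φ) / β
Z = ln(0.47/0.05) / 0.265 = ln(9.4) / 0.265 = 2.2407 / 0.265 = 8.456 km

8.46 km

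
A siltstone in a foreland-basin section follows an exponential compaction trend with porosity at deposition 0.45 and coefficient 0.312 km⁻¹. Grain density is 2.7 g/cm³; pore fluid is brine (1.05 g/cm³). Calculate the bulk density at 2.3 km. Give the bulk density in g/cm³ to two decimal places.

2.34 g/cm³

Porosity at depth: φ = 0.45·exp(−0.312×2.3) = 0.45×0.4879 = 0.2196
Bulk density: ρ_b = (1−φ)ρ_g + φ·ρ_f = 0.7804×2.7 + 0.2196×1.05
       = 2.107 + 0.231 = 2.338 g/cm³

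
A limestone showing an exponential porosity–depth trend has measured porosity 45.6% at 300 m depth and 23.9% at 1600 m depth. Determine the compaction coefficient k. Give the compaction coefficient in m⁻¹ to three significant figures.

0.000497 m⁻¹

Working in km (1 km = 1000 m; k in km⁻¹ = k in m⁻¹ × 1000):
Athy: n(z) = n₀ e^(−kz) ⇒ n₁/n₂ = e^{k(z₂−z₁)} ⇒ k = ln(n₁/n₂)/(z₂−z₁)
k = ln(0.456/0.239) / (1.6 − 0.3) = ln(1.908) / 1.3 = 0.6460 / 1.3 = 0.4969 km⁻¹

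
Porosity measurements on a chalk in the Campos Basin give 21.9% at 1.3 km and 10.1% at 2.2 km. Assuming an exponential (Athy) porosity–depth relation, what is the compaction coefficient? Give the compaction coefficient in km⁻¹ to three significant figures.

Athy: phi(z) = phi₀ e^(−βz) ⇒ phi₁/phi₂ = e^{β(z₂−z₁)} ⇒ β = ln(phi₁/phi₂)/(z₂−z₁)
β = ln(0.219/0.101) / (2.2 − 1.3) = ln(2.168) / 0.9 = 0.7740 / 0.9 = 0.8599 km⁻¹

0.860 km⁻¹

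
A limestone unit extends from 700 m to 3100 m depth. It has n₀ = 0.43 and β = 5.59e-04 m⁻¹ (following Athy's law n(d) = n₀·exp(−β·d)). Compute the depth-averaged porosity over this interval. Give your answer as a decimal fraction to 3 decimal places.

0.160

Working in km (1 km = 1000 m; β in km⁻¹ = β in m⁻¹ × 1000):
⟨n⟩ = (1/(d₂−d₁)) ∫ n₀ e^(−βd) dd = n₀·(e^(−β·d₁) − e^(−β·d₂)) / (β·(d₂−d₁))
e^(−0.559×0.7) = 0.6762; e^(−0.559×3.1) = 0.1768
⟨n⟩ = 0.43 × (0.6762 − 0.1768) / (0.559 × 2.4) = 0.43 × 0.3722 = 0.1601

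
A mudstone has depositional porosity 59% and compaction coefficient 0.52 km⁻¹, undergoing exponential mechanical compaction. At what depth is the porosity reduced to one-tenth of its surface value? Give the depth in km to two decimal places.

4.43 km

n/n₀ = 1/10 ⇒ exp(−c·Z) = 1/10 ⇒ Z = ln(10) / c
Z = 2.3026 / 0.52 = 4.428 km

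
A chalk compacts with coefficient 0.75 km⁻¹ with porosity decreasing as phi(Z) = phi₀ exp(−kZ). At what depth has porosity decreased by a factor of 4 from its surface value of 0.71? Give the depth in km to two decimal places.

phi/phi₀ = 1/4 ⇒ exp(−k·Z) = 1/4 ⇒ Z = ln(4) / k
Z = 1.3863 / 0.75 = 1.848 km

1.85 km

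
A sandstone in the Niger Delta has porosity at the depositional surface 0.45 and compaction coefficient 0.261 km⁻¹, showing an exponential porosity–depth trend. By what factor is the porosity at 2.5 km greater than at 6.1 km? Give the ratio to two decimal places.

φ(z₁)/φ(z₂) = e^(−k·z₁)/e^(−k·z₂) = e^{k(z₂−z₁)}
= exp(0.261 × 3.6) = exp(0.9396) = 2.5590

2.56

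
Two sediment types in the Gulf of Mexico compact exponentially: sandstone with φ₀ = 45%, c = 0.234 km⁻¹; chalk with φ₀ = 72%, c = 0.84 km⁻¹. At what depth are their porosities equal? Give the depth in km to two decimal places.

0.78 km

Set φ₀ₐ e^(−cₐZ) = φ₀ᵦ e^(−cᵦZ) ⇒ ln(φ₀ₐ/φ₀ᵦ) = (cₐ − cᵦ)·Z
Z = ln(0.45/0.72) / (0.234 − 0.84) = -0.4700 / -0.606 = 0.776 km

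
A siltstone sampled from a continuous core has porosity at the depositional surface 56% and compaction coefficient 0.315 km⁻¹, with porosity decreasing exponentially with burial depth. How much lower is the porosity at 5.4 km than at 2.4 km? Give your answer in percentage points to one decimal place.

16.1 percentage points

φ(2.4) = 0.56·e^(−0.315×2.4) = 0.2629
φ(5.4) = 0.56·e^(−0.315×5.4) = 0.1022
Δφ = 0.2629 − 0.1022 = 0.1607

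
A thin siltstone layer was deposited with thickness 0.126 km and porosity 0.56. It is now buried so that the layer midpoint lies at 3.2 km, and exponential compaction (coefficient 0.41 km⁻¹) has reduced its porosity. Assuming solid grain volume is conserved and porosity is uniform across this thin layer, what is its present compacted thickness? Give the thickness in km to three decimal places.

0.065 km

Porosity at 3.2 km: n = 0.56·exp(−0.41×3.2) = 0.1508
Solid-volume conservation: h(1−n) = h₀(1−n₀) ⇒ h = h₀·(1−n₀)/(1−n)
h = 0.126 × (1 − 0.56)/(1 − 0.1508) = 0.126 × 0.5181 = 0.0653 km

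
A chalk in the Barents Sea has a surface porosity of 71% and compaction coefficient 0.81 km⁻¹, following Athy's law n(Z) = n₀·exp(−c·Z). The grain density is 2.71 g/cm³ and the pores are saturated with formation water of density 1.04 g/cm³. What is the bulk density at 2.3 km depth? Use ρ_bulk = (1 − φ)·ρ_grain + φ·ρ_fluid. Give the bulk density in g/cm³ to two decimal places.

Porosity at depth: n = 0.71·exp(−0.81×2.3) = 0.71×0.1552 = 0.1102
Bulk density: ρ_b = (1−n)ρ_g + n·ρ_f = 0.8898×2.71 + 0.1102×1.04
       = 2.411 + 0.115 = 2.526 g/cm³

2.53 g/cm³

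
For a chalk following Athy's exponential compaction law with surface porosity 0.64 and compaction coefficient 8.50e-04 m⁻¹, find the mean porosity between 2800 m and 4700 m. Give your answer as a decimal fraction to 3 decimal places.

Working in km (1 km = 1000 m; β in km⁻¹ = β in m⁻¹ × 1000):
⟨n⟩ = (1/(d₂−d₁)) ∫ n₀ e^(−βd) dd = n₀·(e^(−β·d₁) − e^(−β·d₂)) / (β·(d₂−d₁))
e^(−0.85×2.8) = 0.0926; e^(−0.85×4.7) = 0.0184
⟨n⟩ = 0.64 × (0.0926 − 0.0184) / (0.85 × 1.9) = 0.64 × 0.0459 = 0.0294

0.029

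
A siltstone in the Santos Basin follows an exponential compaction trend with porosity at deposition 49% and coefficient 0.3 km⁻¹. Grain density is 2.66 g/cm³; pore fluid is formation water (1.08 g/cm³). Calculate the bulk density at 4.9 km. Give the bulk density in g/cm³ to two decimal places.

Porosity at depth: phi = 0.49·exp(−0.3×4.9) = 0.49×0.2299 = 0.1127
Bulk density: ρ_b = (1−phi)ρ_g + phi·ρ_f = 0.8873×2.66 + 0.1127×1.08
       = 2.360 + 0.122 = 2.482 g/cm³

2.48 g/cm³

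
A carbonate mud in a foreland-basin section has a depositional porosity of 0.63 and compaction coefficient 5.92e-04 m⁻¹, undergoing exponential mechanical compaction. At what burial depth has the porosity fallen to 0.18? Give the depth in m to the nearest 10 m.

2120 m

Working in km (1 km = 1000 m; c in km⁻¹ = c in m⁻¹ × 1000):
Invert Athy's law: z = ln(φ₀/φ) / c
z = ln(0.63/0.18) / 0.592 = ln(3.5) / 0.592 = 1.2528 / 0.592 = 2.116 km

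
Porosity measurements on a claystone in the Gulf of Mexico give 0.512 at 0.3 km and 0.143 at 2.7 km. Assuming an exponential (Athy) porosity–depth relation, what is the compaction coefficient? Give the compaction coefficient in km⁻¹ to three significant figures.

Athy: n(z) = n₀ e^(−kz) ⇒ n₁/n₂ = e^{k(z₂−z₁)} ⇒ k = ln(n₁/n₂)/(z₂−z₁)
k = ln(0.512/0.143) / (2.7 − 0.3) = ln(3.58) / 2.4 = 1.2755 / 2.4 = 0.5314 km⁻¹

0.531 km⁻¹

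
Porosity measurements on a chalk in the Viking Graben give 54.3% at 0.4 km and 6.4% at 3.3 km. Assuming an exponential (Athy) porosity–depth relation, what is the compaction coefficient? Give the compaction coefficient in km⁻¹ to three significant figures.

0.737 km⁻¹

Athy: n(d) = n₀ e^(−kd) ⇒ n₁/n₂ = e^{k(d₂−d₁)} ⇒ k = ln(n₁/n₂)/(d₂−d₁)
k = ln(0.543/0.064) / (3.3 − 0.4) = ln(8.484) / 2.9 = 2.1382 / 2.9 = 0.7373 km⁻¹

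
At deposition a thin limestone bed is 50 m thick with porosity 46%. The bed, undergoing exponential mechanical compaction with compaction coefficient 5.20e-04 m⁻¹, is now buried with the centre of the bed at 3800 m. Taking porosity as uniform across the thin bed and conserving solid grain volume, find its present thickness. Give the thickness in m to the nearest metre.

Working in km (1 km = 1000 m; β in km⁻¹ = β in m⁻¹ × 1000):
Porosity at 3.8 km: φ = 0.46·exp(−0.52×3.8) = 0.0638
Solid-volume conservation: h(1−φ) = h₀(1−φ₀) ⇒ h = h₀·(1−φ₀)/(1−φ)
h = 0.05 × (1 − 0.46)/(1 − 0.0638) = 0.05 × 0.5768 = 0.0288 km

29 m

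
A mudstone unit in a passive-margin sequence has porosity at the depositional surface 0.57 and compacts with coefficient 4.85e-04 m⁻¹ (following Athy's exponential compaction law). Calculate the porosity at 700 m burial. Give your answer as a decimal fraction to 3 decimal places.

0.406

Working in km (1 km = 1000 m; β in km⁻¹ = β in m⁻¹ × 1000):
phi = phi₀·exp(−β·d) = 0.57 × exp(−0.485 × 0.7) = 0.57 × exp(−0.3395)
  = 0.57 × 0.7121 = 0.4059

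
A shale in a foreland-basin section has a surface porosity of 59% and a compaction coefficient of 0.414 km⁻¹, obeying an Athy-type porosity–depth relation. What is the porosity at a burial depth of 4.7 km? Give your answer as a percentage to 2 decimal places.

8.43%

phi = phi₀·exp(−c·z) = 0.59 × exp(−0.414 × 4.7) = 0.59 × exp(−1.946)
  = 0.59 × 0.1429 = 0.0843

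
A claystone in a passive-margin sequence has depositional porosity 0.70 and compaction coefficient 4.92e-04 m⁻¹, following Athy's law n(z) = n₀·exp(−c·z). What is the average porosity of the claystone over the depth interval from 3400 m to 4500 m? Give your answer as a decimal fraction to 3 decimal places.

0.101

Working in km (1 km = 1000 m; c in km⁻¹ = c in m⁻¹ × 1000):
⟨n⟩ = (1/(z₂−z₁)) ∫ n₀ e^(−cz) dz = n₀·(e^(−c·z₁) − e^(−c·z₂)) / (c·(z₂−z₁))
e^(−0.492×3.4) = 0.1877; e^(−0.492×4.5) = 0.1093
⟨n⟩ = 0.7 × (0.1877 − 0.1093) / (0.492 × 1.1) = 0.7 × 0.1450 = 0.1015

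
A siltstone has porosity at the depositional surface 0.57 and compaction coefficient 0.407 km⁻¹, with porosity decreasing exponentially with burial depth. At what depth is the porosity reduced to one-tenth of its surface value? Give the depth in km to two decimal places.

5.66 km

φ/φ₀ = 1/10 ⇒ exp(−k·Z) = 1/10 ⇒ Z = ln(10) / k
Z = 2.3026 / 0.407 = 5.657 km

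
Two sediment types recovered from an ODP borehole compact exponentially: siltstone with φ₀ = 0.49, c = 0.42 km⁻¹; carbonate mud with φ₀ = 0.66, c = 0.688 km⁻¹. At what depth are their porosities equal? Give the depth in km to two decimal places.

1.11 km

Set φ₀ₐ e^(−cₐz) = φ₀ᵦ e^(−cᵦz) ⇒ ln(φ₀ₐ/φ₀ᵦ) = (cₐ − cᵦ)·z
z = ln(0.49/0.66) / (0.42 − 0.688) = -0.2978 / -0.268 = 1.111 km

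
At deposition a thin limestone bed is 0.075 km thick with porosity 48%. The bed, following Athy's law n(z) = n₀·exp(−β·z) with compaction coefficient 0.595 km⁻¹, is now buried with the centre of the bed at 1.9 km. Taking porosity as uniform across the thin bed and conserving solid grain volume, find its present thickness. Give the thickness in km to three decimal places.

Porosity at 1.9 km: n = 0.48·exp(−0.595×1.9) = 0.1550
Solid-volume conservation: h(1−n) = h₀(1−n₀) ⇒ h = h₀·(1−n₀)/(1−n)
h = 0.075 × (1 − 0.48)/(1 − 0.1550) = 0.075 × 0.6154 = 0.0462 km

0.046 km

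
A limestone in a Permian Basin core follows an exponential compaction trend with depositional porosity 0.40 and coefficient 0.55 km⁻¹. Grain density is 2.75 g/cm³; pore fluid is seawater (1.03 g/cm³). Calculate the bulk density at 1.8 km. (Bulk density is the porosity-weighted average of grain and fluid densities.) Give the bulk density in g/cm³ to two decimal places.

Porosity at depth: n = 0.4·exp(−0.55×1.8) = 0.4×0.3716 = 0.1486
Bulk density: ρ_b = (1−n)ρ_g + n·ρ_f = 0.8514×2.75 + 0.1486×1.03
       = 2.341 + 0.153 = 2.494 g/cm³

2.49 g/cm³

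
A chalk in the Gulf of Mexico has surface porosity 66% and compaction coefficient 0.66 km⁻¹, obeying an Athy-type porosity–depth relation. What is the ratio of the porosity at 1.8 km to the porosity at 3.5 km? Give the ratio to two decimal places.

3.07

n(d₁)/n(d₂) = e^(−β·d₁)/e^(−β·d₂) = e^{β(d₂−d₁)}
= exp(0.66 × 1.7) = exp(1.122) = 3.0710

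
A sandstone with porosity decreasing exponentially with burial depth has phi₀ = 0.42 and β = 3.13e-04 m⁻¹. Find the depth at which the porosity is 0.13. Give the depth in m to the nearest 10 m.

3750 m

Working in km (1 km = 1000 m; β in km⁻¹ = β in m⁻¹ × 1000):
Invert Athy's law: d = ln(phi₀/phi) / β
d = ln(0.42/0.13) / 0.313 = ln(3.231) / 0.313 = 1.1727 / 0.313 = 3.747 km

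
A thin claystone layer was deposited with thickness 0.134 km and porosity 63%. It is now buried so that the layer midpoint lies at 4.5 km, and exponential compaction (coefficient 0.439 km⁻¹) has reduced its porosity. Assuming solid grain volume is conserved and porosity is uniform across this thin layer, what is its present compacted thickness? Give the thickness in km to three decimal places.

Porosity at 4.5 km: φ = 0.63·exp(−0.439×4.5) = 0.0874
Solid-volume conservation: h(1−φ) = h₀(1−φ₀) ⇒ h = h₀·(1−φ₀)/(1−φ)
h = 0.134 × (1 − 0.63)/(1 − 0.0874) = 0.134 × 0.4054 = 0.0543 km

0.054 km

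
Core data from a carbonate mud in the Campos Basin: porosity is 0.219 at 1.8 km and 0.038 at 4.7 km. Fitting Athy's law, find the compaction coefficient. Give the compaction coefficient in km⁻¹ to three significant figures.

Athy: phi(z) = phi₀ e^(−βz) ⇒ phi₁/phi₂ = e^{β(z₂−z₁)} ⇒ β = ln(phi₁/phi₂)/(z₂−z₁)
β = ln(0.219/0.038) / (4.7 − 1.8) = ln(5.763) / 2.9 = 1.7515 / 2.9 = 0.604 km⁻¹

0.604 km⁻¹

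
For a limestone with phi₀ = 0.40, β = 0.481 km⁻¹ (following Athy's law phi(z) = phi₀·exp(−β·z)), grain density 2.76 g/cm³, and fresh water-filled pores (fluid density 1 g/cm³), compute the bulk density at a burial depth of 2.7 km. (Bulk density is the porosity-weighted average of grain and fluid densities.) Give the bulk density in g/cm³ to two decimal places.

2.57 g/cm³

Porosity at depth: phi = 0.4·exp(−0.481×2.7) = 0.4×0.2729 = 0.1092
Bulk density: ρ_b = (1−phi)ρ_g + phi·ρ_f = 0.8908×2.76 + 0.1092×1
       = 2.459 + 0.109 = 2.568 g/cm³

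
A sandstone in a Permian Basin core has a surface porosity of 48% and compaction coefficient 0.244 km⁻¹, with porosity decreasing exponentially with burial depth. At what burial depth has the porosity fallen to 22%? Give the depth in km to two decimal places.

Invert Athy's law: Z = ln(φ₀/φ) / k
Z = ln(0.48/0.22) / 0.244 = ln(2.182) / 0.244 = 0.7802 / 0.244 = 3.197 km

3.20 km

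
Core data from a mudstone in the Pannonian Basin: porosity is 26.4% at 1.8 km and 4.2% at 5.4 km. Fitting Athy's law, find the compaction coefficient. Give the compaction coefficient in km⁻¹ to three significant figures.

Athy: n(d) = n₀ e^(−βd) ⇒ n₁/n₂ = e^{β(d₂−d₁)} ⇒ β = ln(n₁/n₂)/(d₂−d₁)
β = ln(0.264/0.042) / (5.4 − 1.8) = ln(6.286) / 3.6 = 1.8383 / 3.6 = 0.5106 km⁻¹

0.511 km⁻¹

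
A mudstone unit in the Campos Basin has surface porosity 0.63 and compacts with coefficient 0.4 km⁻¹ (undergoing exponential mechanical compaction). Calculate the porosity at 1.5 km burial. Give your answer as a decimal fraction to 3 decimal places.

0.346

n = n₀·exp(−k·d) = 0.63 × exp(−0.4 × 1.5) = 0.63 × exp(−0.6)
  = 0.63 × 0.5488 = 0.3458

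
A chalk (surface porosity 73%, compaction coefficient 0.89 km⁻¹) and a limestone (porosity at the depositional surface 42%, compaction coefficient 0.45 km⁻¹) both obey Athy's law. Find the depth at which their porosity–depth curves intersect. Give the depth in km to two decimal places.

Set φ₀ₐ e^(−cₐZ) = φ₀ᵦ e^(−cᵦZ) ⇒ ln(φ₀ₐ/φ₀ᵦ) = (cₐ − cᵦ)·Z
Z = ln(0.73/0.42) / (0.89 − 0.45) = 0.5528 / 0.44 = 1.256 km

1.26 km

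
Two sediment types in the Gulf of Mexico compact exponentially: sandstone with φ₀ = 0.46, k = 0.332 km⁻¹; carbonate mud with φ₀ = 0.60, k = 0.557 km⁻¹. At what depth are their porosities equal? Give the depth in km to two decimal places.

1.18 km

Set φ₀ₐ e^(−kₐZ) = φ₀ᵦ e^(−kᵦZ) ⇒ ln(φ₀ₐ/φ₀ᵦ) = (kₐ − kᵦ)·Z
Z = ln(0.46/0.6) / (0.332 − 0.557) = -0.2657 / -0.225 = 1.181 km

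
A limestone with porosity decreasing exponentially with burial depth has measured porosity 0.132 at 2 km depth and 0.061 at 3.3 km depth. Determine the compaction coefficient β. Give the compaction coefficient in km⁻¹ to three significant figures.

0.594 km⁻¹

Athy: φ(Z) = φ₀ e^(−βZ) ⇒ φ₁/φ₂ = e^{β(Z₂−Z₁)} ⇒ β = ln(φ₁/φ₂)/(Z₂−Z₁)
β = ln(0.132/0.061) / (3.3 − 2) = ln(2.164) / 1.3 = 0.7719 / 1.3 = 0.5938 km⁻¹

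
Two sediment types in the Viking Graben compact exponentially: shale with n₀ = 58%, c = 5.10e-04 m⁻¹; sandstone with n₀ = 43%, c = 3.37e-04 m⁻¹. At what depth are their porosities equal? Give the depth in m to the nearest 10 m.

1730 m

Working in km (1 km = 1000 m; c in km⁻¹ = c in m⁻¹ × 1000):
Set n₀ₐ e^(−cₐZ) = n₀ᵦ e^(−cᵦZ) ⇒ ln(n₀ₐ/n₀ᵦ) = (cₐ − cᵦ)·Z
Z = ln(0.58/0.43) / (0.51 − 0.337) = 0.2992 / 0.173 = 1.730 km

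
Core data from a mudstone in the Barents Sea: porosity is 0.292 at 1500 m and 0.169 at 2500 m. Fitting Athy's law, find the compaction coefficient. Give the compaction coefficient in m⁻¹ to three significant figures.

Working in km (1 km = 1000 m; k in km⁻¹ = k in m⁻¹ × 1000):
Athy: phi(d) = phi₀ e^(−kd) ⇒ phi₁/phi₂ = e^{k(d₂−d₁)} ⇒ k = ln(phi₁/phi₂)/(d₂−d₁)
k = ln(0.292/0.169) / (2.5 − 1.5) = ln(1.728) / 1 = 0.5469 / 1 = 0.5469 km⁻¹

0.000547 m⁻¹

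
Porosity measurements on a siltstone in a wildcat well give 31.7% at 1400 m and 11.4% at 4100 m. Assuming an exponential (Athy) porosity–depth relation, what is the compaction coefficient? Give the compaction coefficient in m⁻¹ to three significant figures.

0.000379 m⁻¹

Working in km (1 km = 1000 m; k in km⁻¹ = k in m⁻¹ × 1000):
Athy: φ(Z) = φ₀ e^(−kZ) ⇒ φ₁/φ₂ = e^{k(Z₂−Z₁)} ⇒ k = ln(φ₁/φ₂)/(Z₂−Z₁)
k = ln(0.317/0.114) / (4.1 − 1.4) = ln(2.781) / 2.7 = 1.0227 / 2.7 = 0.3788 km⁻¹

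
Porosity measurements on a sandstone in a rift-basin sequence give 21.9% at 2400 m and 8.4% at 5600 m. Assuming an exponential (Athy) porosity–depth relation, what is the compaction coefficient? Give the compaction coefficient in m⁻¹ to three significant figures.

Working in km (1 km = 1000 m; β in km⁻¹ = β in m⁻¹ × 1000):
Athy: phi(d) = phi₀ e^(−βd) ⇒ phi₁/phi₂ = e^{β(d₂−d₁)} ⇒ β = ln(phi₁/phi₂)/(d₂−d₁)
β = ln(0.219/0.084) / (5.6 − 2.4) = ln(2.607) / 3.2 = 0.9583 / 3.2 = 0.2995 km⁻¹

0.000299 m⁻¹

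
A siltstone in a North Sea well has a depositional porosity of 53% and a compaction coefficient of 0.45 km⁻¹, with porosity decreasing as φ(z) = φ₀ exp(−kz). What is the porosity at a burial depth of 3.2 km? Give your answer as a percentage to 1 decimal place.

12.6%

φ = φ₀·exp(−k·z) = 0.53 × exp(−0.45 × 3.2) = 0.53 × exp(−1.44)
  = 0.53 × 0.2369 = 0.1256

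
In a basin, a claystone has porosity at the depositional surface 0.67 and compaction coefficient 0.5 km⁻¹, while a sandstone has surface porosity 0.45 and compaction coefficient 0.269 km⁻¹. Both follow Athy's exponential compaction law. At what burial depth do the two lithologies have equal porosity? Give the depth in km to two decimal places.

1.72 km

Set φ₀ₐ e^(−βₐd) = φ₀ᵦ e^(−βᵦd) ⇒ ln(φ₀ₐ/φ₀ᵦ) = (βₐ − βᵦ)·d
d = ln(0.67/0.45) / (0.5 − 0.269) = 0.3980 / 0.231 = 1.723 km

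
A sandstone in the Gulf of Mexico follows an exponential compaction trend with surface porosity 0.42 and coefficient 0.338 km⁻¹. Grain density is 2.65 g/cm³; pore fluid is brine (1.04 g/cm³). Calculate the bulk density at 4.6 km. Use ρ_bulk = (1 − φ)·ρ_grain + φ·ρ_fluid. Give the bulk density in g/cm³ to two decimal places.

2.51 g/cm³

Porosity at depth: phi = 0.42·exp(−0.338×4.6) = 0.42×0.2112 = 0.0887
Bulk density: ρ_b = (1−phi)ρ_g + phi·ρ_f = 0.9113×2.65 + 0.0887×1.04
       = 2.415 + 0.092 = 2.507 g/cm³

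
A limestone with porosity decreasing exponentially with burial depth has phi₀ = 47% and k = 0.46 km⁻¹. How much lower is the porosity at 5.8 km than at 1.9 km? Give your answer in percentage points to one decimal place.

phi(1.9) = 0.47·e^(−0.46×1.9) = 0.1961
phi(5.8) = 0.47·e^(−0.46×5.8) = 0.0326
Δphi = 0.1961 − 0.0326 = 0.1635

16.4 percentage points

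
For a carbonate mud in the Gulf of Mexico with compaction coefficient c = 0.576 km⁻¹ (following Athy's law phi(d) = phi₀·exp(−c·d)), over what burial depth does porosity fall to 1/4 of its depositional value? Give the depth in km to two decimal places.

2.41 km

phi/phi₀ = 1/4 ⇒ exp(−c·d) = 1/4 ⇒ d = ln(4) / c
d = 1.3863 / 0.576 = 2.407 km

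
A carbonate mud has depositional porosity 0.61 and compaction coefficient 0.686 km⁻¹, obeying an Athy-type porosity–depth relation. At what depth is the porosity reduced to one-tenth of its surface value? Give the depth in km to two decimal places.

phi/phi₀ = 1/10 ⇒ exp(−k·d) = 1/10 ⇒ d = ln(10) / k
d = 2.3026 / 0.686 = 3.357 km

3.36 km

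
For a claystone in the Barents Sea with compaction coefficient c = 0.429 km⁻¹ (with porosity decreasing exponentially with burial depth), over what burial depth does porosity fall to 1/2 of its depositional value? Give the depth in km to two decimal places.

n/n₀ = 1/2 ⇒ exp(−c·Z) = 1/2 ⇒ Z = ln(2) / c
Z = 0.6931 / 0.429 = 1.616 km

1.62 km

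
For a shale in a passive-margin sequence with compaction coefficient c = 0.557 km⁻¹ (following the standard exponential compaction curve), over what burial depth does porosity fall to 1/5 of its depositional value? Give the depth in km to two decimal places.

2.89 km

φ/φ₀ = 1/5 ⇒ exp(−c·z) = 1/5 ⇒ z = ln(5) / c
z = 1.6094 / 0.557 = 2.889 km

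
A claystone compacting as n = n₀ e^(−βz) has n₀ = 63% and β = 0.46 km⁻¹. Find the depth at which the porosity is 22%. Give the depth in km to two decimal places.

Invert Athy's law: z = ln(n₀/n) / β
z = ln(0.63/0.22) / 0.46 = ln(2.864) / 0.46 = 1.0521 / 0.46 = 2.287 km

2.29 km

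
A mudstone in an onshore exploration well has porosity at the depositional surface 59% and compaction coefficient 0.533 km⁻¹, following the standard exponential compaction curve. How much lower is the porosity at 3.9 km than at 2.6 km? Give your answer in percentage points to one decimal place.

7.4 percentage points

φ(2.6) = 0.59·e^(−0.533×2.6) = 0.1476
φ(3.9) = 0.59·e^(−0.533×3.9) = 0.0738
Δφ = 0.1476 − 0.0738 = 0.0738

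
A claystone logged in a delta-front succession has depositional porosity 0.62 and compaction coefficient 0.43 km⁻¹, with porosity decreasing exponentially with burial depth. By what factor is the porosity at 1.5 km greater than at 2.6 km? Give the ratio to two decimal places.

1.60

n(z₁)/n(z₂) = e^(−c·z₁)/e^(−c·z₂) = e^{c(z₂−z₁)}
= exp(0.43 × 1.1) = exp(0.473) = 1.6048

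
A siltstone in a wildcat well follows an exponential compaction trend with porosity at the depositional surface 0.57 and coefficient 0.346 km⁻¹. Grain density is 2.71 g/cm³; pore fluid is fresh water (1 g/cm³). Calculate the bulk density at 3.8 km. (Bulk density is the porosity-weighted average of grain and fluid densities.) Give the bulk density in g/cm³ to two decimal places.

2.45 g/cm³

Porosity at depth: φ = 0.57·exp(−0.346×3.8) = 0.57×0.2685 = 0.1531
Bulk density: ρ_b = (1−φ)ρ_g + φ·ρ_f = 0.8469×2.71 + 0.1531×1
       = 2.295 + 0.153 = 2.448 g/cm³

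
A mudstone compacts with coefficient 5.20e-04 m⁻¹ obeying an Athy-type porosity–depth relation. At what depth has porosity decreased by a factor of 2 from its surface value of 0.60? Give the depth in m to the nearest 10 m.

Working in km (1 km = 1000 m; β in km⁻¹ = β in m⁻¹ × 1000):
phi/phi₀ = 1/2 ⇒ exp(−β·d) = 1/2 ⇒ d = ln(2) / β
d = 0.6931 / 0.52 = 1.333 km

1330 m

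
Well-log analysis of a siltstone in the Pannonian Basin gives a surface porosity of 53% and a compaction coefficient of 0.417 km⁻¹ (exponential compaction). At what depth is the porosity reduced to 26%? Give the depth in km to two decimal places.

Invert Athy's law: Z = ln(n₀/n) / β
Z = ln(0.53/0.26) / 0.417 = ln(2.038) / 0.417 = 0.7122 / 0.417 = 1.708 km

1.71 km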